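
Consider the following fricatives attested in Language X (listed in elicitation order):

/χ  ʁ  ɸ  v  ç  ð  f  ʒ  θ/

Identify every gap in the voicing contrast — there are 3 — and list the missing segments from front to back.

Voiceless: /ɸ/ (bilabial), /f/ (labiodental), /θ/ (dental), /ç/ (palatal), /χ/ (uvular).
Voiced: /v/ (labiodental), /ð/ (dental), /ʒ/ (postalveolar), /ʁ/ (uvular).
Gaps, from front to back: bilabial lacks voiced (/β/); postalveolar lacks voiceless (/ʃ/); palatal lacks voiced (/ʝ/).

/β/, /ʃ/, /ʝ/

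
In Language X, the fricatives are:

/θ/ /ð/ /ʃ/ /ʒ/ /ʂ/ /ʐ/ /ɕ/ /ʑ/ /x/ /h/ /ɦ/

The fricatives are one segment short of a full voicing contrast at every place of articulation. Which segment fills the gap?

/ɣ/

Voiceless: /θ/ (dental), /ʃ/ (postalveolar), /ʂ/ (retroflex), /ɕ/ (alveolo-palatal), /x/ (velar), /h/ (glottal).
Voiced: /ð/ (dental), /ʒ/ (postalveolar), /ʐ/ (retroflex), /ʑ/ (alveolo-palatal), /ɦ/ (glottal).
The velar row has no voiced member, so the gap is the voiced velar fricative /ɣ/.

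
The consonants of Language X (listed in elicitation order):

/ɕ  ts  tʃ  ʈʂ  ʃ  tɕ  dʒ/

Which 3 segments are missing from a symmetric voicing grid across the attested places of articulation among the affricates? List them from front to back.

/dz/, /ɖʐ/, /dʑ/

alveolar: voiceless /ts/, voiced —.
postalveolar: voiceless /tʃ/, voiced /dʒ/.
retroflex: voiceless /ʈʂ/, voiced —.
alveolo-palatal: voiceless /tɕ/, voiced —.
Gaps, from front to back: alveolar lacks voiced (/dz/); retroflex lacks voiced (/ɖʐ/); alveolo-palatal lacks voiced (/dʑ/).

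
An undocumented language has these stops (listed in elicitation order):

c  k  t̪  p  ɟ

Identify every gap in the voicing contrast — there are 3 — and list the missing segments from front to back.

/b/, /d̪/, /ɡ/

bilabial: voiceless /p/, voiced —.
dental: voiceless /t̪/, voiced —.
palatal: voiceless /c/, voiced /ɟ/.
velar: voiceless /k/, voiced —.
Gaps, from front to back: bilabial lacks voiced (/b/); dental lacks voiced (/d̪/); velar lacks voiced (/ɡ/).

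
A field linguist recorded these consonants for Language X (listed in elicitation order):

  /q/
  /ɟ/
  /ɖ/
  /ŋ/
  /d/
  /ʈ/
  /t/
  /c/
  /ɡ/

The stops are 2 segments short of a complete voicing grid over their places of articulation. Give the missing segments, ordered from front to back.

/k/, /ɢ/

place of articulation  voiceless  voiced  
alveolar          t         d       
retroflex         ʈ         ɖ       
palatal           c         ɟ       
velar             —         ɡ       
uvular            q         —       
Gaps, from front to back: velar lacks voiceless (/k/); uvular lacks voiced (/ɢ/).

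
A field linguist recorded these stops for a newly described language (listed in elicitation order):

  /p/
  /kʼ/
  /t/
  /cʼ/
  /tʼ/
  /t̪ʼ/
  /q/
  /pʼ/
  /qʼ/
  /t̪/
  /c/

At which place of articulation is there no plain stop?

velar

place of articulation  plain     ejective
bilabial          p         pʼ      
dental            t̪        t̪ʼ     
alveolar          t         tʼ      
palatal           c         cʼ      
velar             —         kʼ      
uvular            q         qʼ      
Every place of articulation has a plain member except velar, where /k/ would be expected.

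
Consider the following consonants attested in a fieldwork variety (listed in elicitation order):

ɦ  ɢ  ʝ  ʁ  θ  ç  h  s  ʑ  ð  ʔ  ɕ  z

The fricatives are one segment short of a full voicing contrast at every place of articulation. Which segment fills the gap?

/χ/

Voiceless: /θ/ (dental), /s/ (alveolar), /ɕ/ (alveolo-palatal), /ç/ (palatal), /h/ (glottal).
Voiced: /ð/ (dental), /z/ (alveolar), /ʑ/ (alveolo-palatal), /ʝ/ (palatal), /ʁ/ (uvular), /ɦ/ (glottal).
The uvular row has no voiceless member, so the gap is the voiceless uvular fricative /χ/.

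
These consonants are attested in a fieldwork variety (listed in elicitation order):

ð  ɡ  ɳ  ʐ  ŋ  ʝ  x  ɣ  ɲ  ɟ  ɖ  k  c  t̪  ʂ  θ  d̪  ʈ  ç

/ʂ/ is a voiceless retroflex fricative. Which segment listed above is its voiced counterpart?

/ʐ/

The voiced counterpart is a voiced retroflex fricative — in this inventory, /ʐ/.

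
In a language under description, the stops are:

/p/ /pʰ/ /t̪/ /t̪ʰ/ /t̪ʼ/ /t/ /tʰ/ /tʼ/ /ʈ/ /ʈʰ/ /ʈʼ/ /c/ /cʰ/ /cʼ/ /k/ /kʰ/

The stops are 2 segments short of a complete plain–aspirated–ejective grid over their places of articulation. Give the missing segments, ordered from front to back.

/pʼ/, /kʼ/

bilabial: plain /p/, aspirated /pʰ/, ejective —.
dental: plain /t̪/, aspirated /t̪ʰ/, ejective /t̪ʼ/.
alveolar: plain /t/, aspirated /tʰ/, ejective /tʼ/.
retroflex: plain /ʈ/, aspirated /ʈʰ/, ejective /ʈʼ/.
palatal: plain /c/, aspirated /cʰ/, ejective /cʼ/.
velar: plain /k/, aspirated /kʰ/, ejective —.
Gaps, from front to back: bilabial lacks ejective (/pʼ/); velar lacks ejective (/kʼ/).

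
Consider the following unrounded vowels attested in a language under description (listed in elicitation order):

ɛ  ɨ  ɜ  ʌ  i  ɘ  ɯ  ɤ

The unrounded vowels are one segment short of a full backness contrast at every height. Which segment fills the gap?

/e/

high: front /i/, central /ɨ/, back /ɯ/.
high-mid: front —, central /ɘ/, back /ɤ/.
low-mid: front /ɛ/, central /ɜ/, back /ʌ/.
The high-mid row has no front member, so the gap is the high-mid front unrounded vowel /e/.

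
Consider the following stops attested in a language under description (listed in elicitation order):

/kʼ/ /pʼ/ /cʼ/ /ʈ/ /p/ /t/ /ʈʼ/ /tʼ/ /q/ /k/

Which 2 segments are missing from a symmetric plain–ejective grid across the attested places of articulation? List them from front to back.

Plain: /p/ (bilabial), /t/ (alveolar), /ʈ/ (retroflex), /k/ (velar), /q/ (uvular).
Ejective: /pʼ/ (bilabial), /tʼ/ (alveolar), /ʈʼ/ (retroflex), /cʼ/ (palatal), /kʼ/ (velar).
Gaps, from front to back: palatal lacks plain (/c/); uvular lacks ejective (/qʼ/).

/c/, /qʼ/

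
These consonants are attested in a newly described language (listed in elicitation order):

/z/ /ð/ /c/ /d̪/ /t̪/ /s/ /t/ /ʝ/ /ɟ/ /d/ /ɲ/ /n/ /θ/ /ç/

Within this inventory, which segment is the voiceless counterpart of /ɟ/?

/ɟ/ is a voiced palatal stop.
The voiceless counterpart is a voiceless palatal stop — in this inventory, /c/.

/c/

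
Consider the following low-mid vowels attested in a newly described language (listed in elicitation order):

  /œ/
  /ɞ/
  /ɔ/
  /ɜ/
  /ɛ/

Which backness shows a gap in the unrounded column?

backness          unrounded  rounded 
front             ɛ         œ       
central           ɜ         ɞ       
back              —         ɔ       
Every backness has an unrounded member except back, where /ʌ/ would be expected.

back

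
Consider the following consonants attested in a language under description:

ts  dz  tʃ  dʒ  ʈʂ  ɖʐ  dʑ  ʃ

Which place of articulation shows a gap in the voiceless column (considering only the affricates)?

place of articulation  voiceless  voiced  
alveolar          ts        dz      
postalveolar      tʃ        dʒ      
retroflex         ʈʂ        ɖʐ      
alveolo-palatal   —         dʑ      
Every place of articulation has a voiceless member except alveolo-palatal, where /tɕ/ would be expected.

alveolo-palatal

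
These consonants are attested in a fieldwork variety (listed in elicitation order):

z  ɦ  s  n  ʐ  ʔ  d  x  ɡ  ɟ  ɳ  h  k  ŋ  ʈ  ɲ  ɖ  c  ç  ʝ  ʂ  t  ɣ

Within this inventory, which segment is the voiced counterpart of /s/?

/s/ is a voiceless alveolar fricative.
The voiced counterpart is a voiced alveolar fricative — in this inventory, /z/.

/z/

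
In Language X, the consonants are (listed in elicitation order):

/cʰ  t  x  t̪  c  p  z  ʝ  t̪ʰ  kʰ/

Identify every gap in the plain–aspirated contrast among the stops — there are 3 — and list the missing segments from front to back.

bilabial: plain /p/, aspirated —.
dental: plain /t̪/, aspirated /t̪ʰ/.
alveolar: plain /t/, aspirated —.
palatal: plain /c/, aspirated /cʰ/.
velar: plain —, aspirated /kʰ/.
Gaps, from front to back: bilabial lacks aspirated (/pʰ/); alveolar lacks aspirated (/tʰ/); velar lacks plain (/k/).

/pʰ/, /tʰ/, /k/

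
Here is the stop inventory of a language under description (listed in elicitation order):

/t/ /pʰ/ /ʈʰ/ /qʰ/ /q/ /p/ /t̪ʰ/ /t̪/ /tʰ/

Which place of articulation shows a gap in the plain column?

bilabial: plain /p/, aspirated /pʰ/.
dental: plain /t̪/, aspirated /t̪ʰ/.
alveolar: plain /t/, aspirated /tʰ/.
retroflex: plain —, aspirated /ʈʰ/.
uvular: plain /q/, aspirated /qʰ/.
Every place of articulation has a plain member except retroflex, where /ʈ/ would be expected.

retroflex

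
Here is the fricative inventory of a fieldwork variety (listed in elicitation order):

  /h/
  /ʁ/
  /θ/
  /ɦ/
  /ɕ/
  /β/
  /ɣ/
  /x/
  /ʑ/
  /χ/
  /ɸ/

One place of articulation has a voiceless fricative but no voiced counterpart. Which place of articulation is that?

dental

Voiceless: /ɸ/ (bilabial), /θ/ (dental), /ɕ/ (alveolo-palatal), /x/ (velar), /χ/ (uvular), /h/ (glottal).
Voiced: /β/ (bilabial), /ʑ/ (alveolo-palatal), /ɣ/ (velar), /ʁ/ (uvular), /ɦ/ (glottal).
Every place of articulation has a voiced member except dental, where /ð/ would be expected.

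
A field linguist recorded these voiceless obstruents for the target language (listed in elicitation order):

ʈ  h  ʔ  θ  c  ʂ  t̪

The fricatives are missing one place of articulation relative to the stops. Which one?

Stop: /t̪/ (dental), /ʈ/ (retroflex), /c/ (palatal), /ʔ/ (glottal).
Fricative: /θ/ (dental), /ʂ/ (retroflex), /h/ (glottal).
Every place of articulation has a fricative member except palatal, where /ç/ would be expected.

palatal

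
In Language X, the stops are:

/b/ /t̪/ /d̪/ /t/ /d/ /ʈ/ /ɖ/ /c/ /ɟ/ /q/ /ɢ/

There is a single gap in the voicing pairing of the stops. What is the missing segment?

/p/

place of articulation  voiceless  voiced  
bilabial          —         b       
dental            t̪        d̪      
alveolar          t         d       
retroflex         ʈ         ɖ       
palatal           c         ɟ       
uvular            q         ɢ       
The bilabial row has no voiceless member, so the gap is the voiceless bilabial stop /p/.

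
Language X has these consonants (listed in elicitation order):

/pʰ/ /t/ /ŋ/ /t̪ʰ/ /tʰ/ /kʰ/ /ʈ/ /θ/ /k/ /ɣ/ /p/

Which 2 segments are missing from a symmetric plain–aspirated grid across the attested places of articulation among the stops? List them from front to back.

Plain: /p/ (bilabial), /t/ (alveolar), /ʈ/ (retroflex), /k/ (velar).
Aspirated: /pʰ/ (bilabial), /t̪ʰ/ (dental), /tʰ/ (alveolar), /kʰ/ (velar).
Gaps, from front to back: dental lacks plain (/t̪/); retroflex lacks aspirated (/ʈʰ/).

/t̪/, /ʈʰ/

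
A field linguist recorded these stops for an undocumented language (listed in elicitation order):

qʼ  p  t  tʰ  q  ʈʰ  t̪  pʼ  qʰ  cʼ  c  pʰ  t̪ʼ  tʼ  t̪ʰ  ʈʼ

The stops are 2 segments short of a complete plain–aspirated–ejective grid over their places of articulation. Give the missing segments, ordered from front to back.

/ʈ/, /cʰ/

place of articulation  plain     aspirated  ejective
bilabial          p         pʰ        pʼ      
dental            t̪        t̪ʰ       t̪ʼ     
alveolar          t         tʰ        tʼ      
retroflex         —         ʈʰ        ʈʼ      
palatal           c         —         cʼ      
uvular            q         qʰ        qʼ      
Gaps, from front to back: retroflex lacks plain (/ʈ/); palatal lacks aspirated (/cʰ/).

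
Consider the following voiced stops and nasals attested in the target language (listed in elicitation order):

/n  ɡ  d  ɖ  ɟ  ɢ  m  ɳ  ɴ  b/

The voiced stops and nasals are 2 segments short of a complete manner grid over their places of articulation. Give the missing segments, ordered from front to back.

/ɲ/, /ŋ/

bilabial: oral stop /b/, nasal /m/.
alveolar: oral stop /d/, nasal /n/.
retroflex: oral stop /ɖ/, nasal /ɳ/.
palatal: oral stop /ɟ/, nasal —.
velar: oral stop /ɡ/, nasal —.
uvular: oral stop /ɢ/, nasal /ɴ/.
Gaps, from front to back: palatal lacks nasal (/ɲ/); velar lacks nasal (/ŋ/).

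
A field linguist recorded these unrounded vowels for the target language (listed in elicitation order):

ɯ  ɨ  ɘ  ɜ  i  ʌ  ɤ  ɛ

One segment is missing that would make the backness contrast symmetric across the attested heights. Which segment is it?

/e/

Front: /i/ (high), /ɛ/ (low-mid).
Central: /ɨ/ (high), /ɘ/ (high-mid), /ɜ/ (low-mid).
Back: /ɯ/ (high), /ɤ/ (high-mid), /ʌ/ (low-mid).
The high-mid row has no front member, so the gap is the high-mid front unrounded vowel /e/.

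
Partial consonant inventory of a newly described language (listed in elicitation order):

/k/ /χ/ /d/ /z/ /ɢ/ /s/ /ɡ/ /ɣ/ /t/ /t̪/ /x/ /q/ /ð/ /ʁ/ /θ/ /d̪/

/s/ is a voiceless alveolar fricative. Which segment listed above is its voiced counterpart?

/z/

The voiced counterpart is a voiced alveolar fricative — in this inventory, /z/.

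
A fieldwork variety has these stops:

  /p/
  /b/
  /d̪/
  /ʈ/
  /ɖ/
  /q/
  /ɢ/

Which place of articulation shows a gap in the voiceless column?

dental

bilabial: voiceless /p/, voiced /b/.
dental: voiceless —, voiced /d̪/.
retroflex: voiceless /ʈ/, voiced /ɖ/.
uvular: voiceless /q/, voiced /ɢ/.
Every place of articulation has a voiceless member except dental, where /t̪/ would be expected.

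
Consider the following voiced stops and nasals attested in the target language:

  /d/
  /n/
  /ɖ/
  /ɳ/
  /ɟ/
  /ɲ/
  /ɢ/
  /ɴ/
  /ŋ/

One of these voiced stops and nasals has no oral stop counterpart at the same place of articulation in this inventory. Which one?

Alveolar: /d/ ~ /n/
Retroflex: /ɖ/ ~ /ɳ/
Palatal: /ɟ/ ~ /ɲ/
Uvular: /ɢ/ ~ /ɴ/
Velar: only /ŋ/ (nasal); no oral stop partner.
So /ŋ/ is the unpaired segment.

/ŋ/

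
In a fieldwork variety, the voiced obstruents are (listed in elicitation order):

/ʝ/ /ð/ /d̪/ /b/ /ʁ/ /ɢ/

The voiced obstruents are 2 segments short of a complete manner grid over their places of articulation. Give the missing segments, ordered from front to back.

bilabial: stop /b/, fricative —.
dental: stop /d̪/, fricative /ð/.
palatal: stop —, fricative /ʝ/.
uvular: stop /ɢ/, fricative /ʁ/.
Gaps, from front to back: bilabial lacks fricative (/β/); palatal lacks stop (/ɟ/).

/β/, /ɟ/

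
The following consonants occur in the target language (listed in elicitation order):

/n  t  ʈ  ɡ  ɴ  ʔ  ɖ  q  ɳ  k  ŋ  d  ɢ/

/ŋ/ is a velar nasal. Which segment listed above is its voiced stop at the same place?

The voiced stop at the same place is a voiced velar stop — in this inventory, /ɡ/.

/ɡ/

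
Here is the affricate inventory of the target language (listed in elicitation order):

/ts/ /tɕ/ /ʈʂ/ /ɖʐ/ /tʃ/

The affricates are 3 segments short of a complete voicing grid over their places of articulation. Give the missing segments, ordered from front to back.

/dz/, /dʒ/, /dʑ/

Voiceless: /ts/ (alveolar), /tʃ/ (postalveolar), /ʈʂ/ (retroflex), /tɕ/ (alveolo-palatal).
Voiced: /ɖʐ/ (retroflex).
Gaps, from front to back: alveolar lacks voiced (/dz/); postalveolar lacks voiced (/dʒ/); alveolo-palatal lacks voiced (/dʑ/).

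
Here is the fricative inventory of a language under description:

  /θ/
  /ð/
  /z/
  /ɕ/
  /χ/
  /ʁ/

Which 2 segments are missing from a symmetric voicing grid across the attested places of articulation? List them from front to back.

Voiceless: /θ/ (dental), /ɕ/ (alveolo-palatal), /χ/ (uvular).
Voiced: /ð/ (dental), /z/ (alveolar), /ʁ/ (uvular).
Gaps, from front to back: alveolar lacks voiceless (/s/); alveolo-palatal lacks voiced (/ʑ/).

/s/, /ʑ/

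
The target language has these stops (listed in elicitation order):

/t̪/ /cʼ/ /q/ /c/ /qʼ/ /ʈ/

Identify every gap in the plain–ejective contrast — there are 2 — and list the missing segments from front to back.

/t̪ʼ/, /ʈʼ/

dental: plain /t̪/, ejective —.
retroflex: plain /ʈ/, ejective —.
palatal: plain /c/, ejective /cʼ/.
uvular: plain /q/, ejective /qʼ/.
Gaps, from front to back: dental lacks ejective (/t̪ʼ/); retroflex lacks ejective (/ʈʼ/).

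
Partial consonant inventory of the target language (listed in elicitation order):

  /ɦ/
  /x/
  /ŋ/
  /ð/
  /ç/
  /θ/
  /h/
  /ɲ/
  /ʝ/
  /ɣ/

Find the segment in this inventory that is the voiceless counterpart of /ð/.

/ð/ is a voiced dental fricative.
The voiceless counterpart is a voiceless dental fricative — in this inventory, /θ/.

/θ/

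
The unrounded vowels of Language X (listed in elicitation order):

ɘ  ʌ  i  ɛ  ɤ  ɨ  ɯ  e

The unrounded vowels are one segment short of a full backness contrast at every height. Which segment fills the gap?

/ɜ/

height            front     central   back    
high              i         ɨ         ɯ       
high-mid          e         ɘ         ɤ       
low-mid           ɛ         —         ʌ       
The low-mid row has no central member, so the gap is the low-mid central unrounded vowel /ɜ/.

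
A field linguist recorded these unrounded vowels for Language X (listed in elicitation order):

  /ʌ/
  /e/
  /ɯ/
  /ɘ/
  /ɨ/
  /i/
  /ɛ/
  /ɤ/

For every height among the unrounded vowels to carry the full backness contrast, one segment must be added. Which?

/ɜ/

high: front /i/, central /ɨ/, back /ɯ/.
high-mid: front /e/, central /ɘ/, back /ɤ/.
low-mid: front /ɛ/, central —, back /ʌ/.
The low-mid row has no central member, so the gap is the low-mid central unrounded vowel /ɜ/.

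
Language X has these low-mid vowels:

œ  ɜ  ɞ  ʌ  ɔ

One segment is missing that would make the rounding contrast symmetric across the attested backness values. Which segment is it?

/ɛ/

Unrounded: /ɜ/ (central), /ʌ/ (back).
Rounded: /œ/ (front), /ɞ/ (central), /ɔ/ (back).
The front row has no unrounded member, so the gap is the front unrounded vowel /ɛ/.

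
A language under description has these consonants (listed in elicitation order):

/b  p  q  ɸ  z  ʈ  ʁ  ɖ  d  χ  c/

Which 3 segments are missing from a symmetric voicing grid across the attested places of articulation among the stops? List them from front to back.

bilabial: voiceless /p/, voiced /b/.
alveolar: voiceless —, voiced /d/.
retroflex: voiceless /ʈ/, voiced /ɖ/.
palatal: voiceless /c/, voiced —.
uvular: voiceless /q/, voiced —.
Gaps, from front to back: alveolar lacks voiceless (/t/); palatal lacks voiced (/ɟ/); uvular lacks voiced (/ɢ/).

/t/, /ɟ/, /ɢ/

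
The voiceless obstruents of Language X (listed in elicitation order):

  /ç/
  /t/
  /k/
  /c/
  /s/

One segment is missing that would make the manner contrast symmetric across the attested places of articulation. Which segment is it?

Stop: /t/ (alveolar), /c/ (palatal), /k/ (velar).
Fricative: /s/ (alveolar), /ç/ (palatal).
The velar row has no fricative member, so the gap is the velar fricative /x/.

/x/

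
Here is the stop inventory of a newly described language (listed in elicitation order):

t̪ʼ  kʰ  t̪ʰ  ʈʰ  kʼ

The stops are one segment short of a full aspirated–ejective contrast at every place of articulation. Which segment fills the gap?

dental: aspirated /t̪ʰ/, ejective /t̪ʼ/.
retroflex: aspirated /ʈʰ/, ejective —.
velar: aspirated /kʰ/, ejective /kʼ/.
The retroflex row has no ejective member, so the gap is the ejective retroflex stop /ʈʼ/.

/ʈʼ/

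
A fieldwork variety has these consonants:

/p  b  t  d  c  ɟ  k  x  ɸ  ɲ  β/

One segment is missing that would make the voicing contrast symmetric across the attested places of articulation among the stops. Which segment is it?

bilabial: voiceless /p/, voiced /b/.
alveolar: voiceless /t/, voiced /d/.
palatal: voiceless /c/, voiced /ɟ/.
velar: voiceless /k/, voiced —.
The velar row has no voiced member, so the gap is the voiced velar stop /ɡ/.

/ɡ/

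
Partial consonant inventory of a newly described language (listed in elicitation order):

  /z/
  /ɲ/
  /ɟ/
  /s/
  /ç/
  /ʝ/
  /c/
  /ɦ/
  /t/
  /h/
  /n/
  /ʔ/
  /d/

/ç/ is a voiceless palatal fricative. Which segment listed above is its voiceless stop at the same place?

The voiceless stop at the same place is a voiceless palatal stop — in this inventory, /c/.

/c/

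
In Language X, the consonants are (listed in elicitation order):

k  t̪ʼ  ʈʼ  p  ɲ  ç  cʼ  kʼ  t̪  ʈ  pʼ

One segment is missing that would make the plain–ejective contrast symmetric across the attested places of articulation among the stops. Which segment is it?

/c/

Plain: /p/ (bilabial), /t̪/ (dental), /ʈ/ (retroflex), /k/ (velar).
Ejective: /pʼ/ (bilabial), /t̪ʼ/ (dental), /ʈʼ/ (retroflex), /cʼ/ (palatal), /kʼ/ (velar).
The palatal row has no plain member, so the gap is the plain palatal stop /c/.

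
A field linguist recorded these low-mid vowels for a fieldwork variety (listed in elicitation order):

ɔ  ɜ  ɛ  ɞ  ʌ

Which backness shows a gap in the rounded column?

front

Unrounded: /ɛ/ (front), /ɜ/ (central), /ʌ/ (back).
Rounded: /ɞ/ (central), /ɔ/ (back).
Every backness has a rounded member except front, where /œ/ would be expected.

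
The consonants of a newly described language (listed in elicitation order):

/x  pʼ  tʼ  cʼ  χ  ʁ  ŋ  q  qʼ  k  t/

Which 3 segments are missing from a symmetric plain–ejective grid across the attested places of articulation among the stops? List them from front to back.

/p/, /c/, /kʼ/

Plain: /t/ (alveolar), /k/ (velar), /q/ (uvular).
Ejective: /pʼ/ (bilabial), /tʼ/ (alveolar), /cʼ/ (palatal), /qʼ/ (uvular).
Gaps, from front to back: bilabial lacks plain (/p/); palatal lacks plain (/c/); velar lacks ejective (/kʼ/).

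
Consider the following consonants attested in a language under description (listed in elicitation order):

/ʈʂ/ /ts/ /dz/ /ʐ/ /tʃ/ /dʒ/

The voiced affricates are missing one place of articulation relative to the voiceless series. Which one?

retroflex

place of articulation  voiceless  voiced  
alveolar          ts        dz      
postalveolar      tʃ        dʒ      
retroflex         ʈʂ        —       
Every place of articulation has a voiced member except retroflex, where /ɖʐ/ would be expected.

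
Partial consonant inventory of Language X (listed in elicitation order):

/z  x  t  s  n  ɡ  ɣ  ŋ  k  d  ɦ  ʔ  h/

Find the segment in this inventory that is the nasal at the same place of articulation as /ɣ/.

/ɣ/ is a voiced velar fricative.
The nasal at the same place is a velar nasal — in this inventory, /ŋ/.

/ŋ/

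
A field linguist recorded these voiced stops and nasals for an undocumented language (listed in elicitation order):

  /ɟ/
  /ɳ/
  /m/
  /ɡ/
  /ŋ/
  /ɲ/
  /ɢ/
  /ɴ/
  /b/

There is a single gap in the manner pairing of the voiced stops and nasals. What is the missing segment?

place of articulation  oral stop  nasal   
bilabial          b         m       
retroflex         —         ɳ       
palatal           ɟ         ɲ       
velar             ɡ         ŋ       
uvular            ɢ         ɴ       
The retroflex row has no oral stop member, so the gap is the retroflex oral stop /ɖ/.

/ɖ/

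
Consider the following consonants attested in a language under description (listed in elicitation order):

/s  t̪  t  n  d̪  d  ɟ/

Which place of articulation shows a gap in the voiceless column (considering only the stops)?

place of articulation  voiceless  voiced  
dental            t̪        d̪      
alveolar          t         d       
palatal           —         ɟ       
Every place of articulation has a voiceless member except palatal, where /c/ would be expected.

palatal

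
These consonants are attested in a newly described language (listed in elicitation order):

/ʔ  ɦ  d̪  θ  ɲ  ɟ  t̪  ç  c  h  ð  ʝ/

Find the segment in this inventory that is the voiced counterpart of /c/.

/ɟ/

/c/ is a voiceless palatal stop.
The voiced counterpart is a voiced palatal stop — in this inventory, /ɟ/.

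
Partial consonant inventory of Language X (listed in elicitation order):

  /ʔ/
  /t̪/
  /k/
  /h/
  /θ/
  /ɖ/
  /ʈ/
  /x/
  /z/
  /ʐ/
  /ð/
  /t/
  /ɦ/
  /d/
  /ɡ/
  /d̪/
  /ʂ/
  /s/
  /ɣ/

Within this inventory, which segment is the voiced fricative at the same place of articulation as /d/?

/z/

/d/ is a voiced alveolar stop.
The voiced fricative at the same place is a voiced alveolar fricative — in this inventory, /z/.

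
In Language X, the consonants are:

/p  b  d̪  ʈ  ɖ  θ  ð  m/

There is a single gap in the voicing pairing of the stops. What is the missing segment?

/t̪/

place of articulation  voiceless  voiced  
bilabial          p         b       
dental            —         d̪      
retroflex         ʈ         ɖ       
The dental row has no voiceless member, so the gap is the voiceless dental stop /t̪/.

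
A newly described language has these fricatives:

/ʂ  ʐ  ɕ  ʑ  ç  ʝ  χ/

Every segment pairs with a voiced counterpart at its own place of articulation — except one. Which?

/χ/

Retroflex: /ʂ/ ~ /ʐ/
Alveolo-palatal: /ɕ/ ~ /ʑ/
Palatal: /ç/ ~ /ʝ/
Uvular: only /χ/ (voiceless); no voiced partner.
So /χ/ is the unpaired segment.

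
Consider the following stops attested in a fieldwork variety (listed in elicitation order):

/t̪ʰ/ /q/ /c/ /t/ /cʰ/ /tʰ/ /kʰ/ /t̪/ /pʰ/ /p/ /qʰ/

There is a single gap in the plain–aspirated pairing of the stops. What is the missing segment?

Plain: /p/ (bilabial), /t̪/ (dental), /t/ (alveolar), /c/ (palatal), /q/ (uvular).
Aspirated: /pʰ/ (bilabial), /t̪ʰ/ (dental), /tʰ/ (alveolar), /cʰ/ (palatal), /kʰ/ (velar), /qʰ/ (uvular).
The velar row has no plain member, so the gap is the plain velar stop /k/.

/k/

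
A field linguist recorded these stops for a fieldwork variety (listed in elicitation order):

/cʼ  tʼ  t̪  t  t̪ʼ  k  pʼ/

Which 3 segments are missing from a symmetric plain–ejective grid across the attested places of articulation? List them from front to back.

bilabial: plain —, ejective /pʼ/.
dental: plain /t̪/, ejective /t̪ʼ/.
alveolar: plain /t/, ejective /tʼ/.
palatal: plain —, ejective /cʼ/.
velar: plain /k/, ejective —.
Gaps, from front to back: bilabial lacks plain (/p/); palatal lacks plain (/c/); velar lacks ejective (/kʼ/).

/p/, /c/, /kʼ/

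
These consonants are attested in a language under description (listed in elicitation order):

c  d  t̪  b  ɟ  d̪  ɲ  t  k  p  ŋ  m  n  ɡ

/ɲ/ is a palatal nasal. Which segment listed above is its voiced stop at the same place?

/ɟ/

The voiced stop at the same place is a voiced palatal stop — in this inventory, /ɟ/.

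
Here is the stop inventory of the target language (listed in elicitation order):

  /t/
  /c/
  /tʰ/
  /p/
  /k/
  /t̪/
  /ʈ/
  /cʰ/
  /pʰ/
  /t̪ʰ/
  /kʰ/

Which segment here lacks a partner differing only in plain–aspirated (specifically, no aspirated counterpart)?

/ʈ/

Bilabial: /p/ ~ /pʰ/
Dental: /t̪/ ~ /t̪ʰ/
Alveolar: /t/ ~ /tʰ/
Palatal: /c/ ~ /cʰ/
Velar: /k/ ~ /kʰ/
Retroflex: only /ʈ/ (plain); no aspirated partner.
So /ʈ/ is the unpaired segment.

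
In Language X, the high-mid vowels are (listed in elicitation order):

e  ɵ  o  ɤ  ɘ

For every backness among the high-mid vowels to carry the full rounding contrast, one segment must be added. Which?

front: unrounded /e/, rounded —.
central: unrounded /ɘ/, rounded /ɵ/.
back: unrounded /ɤ/, rounded /o/.
The front row has no rounded member, so the gap is the front rounded vowel /ø/.

/ø/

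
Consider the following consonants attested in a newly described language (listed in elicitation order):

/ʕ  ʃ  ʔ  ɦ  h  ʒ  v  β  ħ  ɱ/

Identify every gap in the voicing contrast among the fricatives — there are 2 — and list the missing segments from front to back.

place of articulation  voiceless  voiced  
bilabial          —         β       
labiodental       —         v       
postalveolar      ʃ         ʒ       
pharyngeal        ħ         ʕ       
glottal           h         ɦ       
Gaps, from front to back: bilabial lacks voiceless (/ɸ/); labiodental lacks voiceless (/f/).

/ɸ/, /f/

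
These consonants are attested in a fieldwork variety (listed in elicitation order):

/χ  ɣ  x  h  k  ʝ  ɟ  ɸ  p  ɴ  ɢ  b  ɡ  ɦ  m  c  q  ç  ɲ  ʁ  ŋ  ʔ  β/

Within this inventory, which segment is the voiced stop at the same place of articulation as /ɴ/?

/ɴ/ is an uvular nasal.
The voiced stop at the same place is a voiced uvular stop — in this inventory, /ɢ/.

/ɢ/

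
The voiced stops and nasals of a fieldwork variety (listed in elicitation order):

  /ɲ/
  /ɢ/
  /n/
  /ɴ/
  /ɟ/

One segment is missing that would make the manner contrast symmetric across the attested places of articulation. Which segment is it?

/d/

Oral stop: /ɟ/ (palatal), /ɢ/ (uvular).
Nasal: /n/ (alveolar), /ɲ/ (palatal), /ɴ/ (uvular).
The alveolar row has no oral stop member, so the gap is the alveolar oral stop /d/.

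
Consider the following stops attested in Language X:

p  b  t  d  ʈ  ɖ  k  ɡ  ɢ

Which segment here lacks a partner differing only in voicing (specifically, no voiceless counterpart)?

Bilabial: /p/ ~ /b/
Alveolar: /t/ ~ /d/
Retroflex: /ʈ/ ~ /ɖ/
Velar: /k/ ~ /ɡ/
Uvular: only /ɢ/ (voiced); no voiceless partner.
So /ɢ/ is the unpaired segment.

/ɢ/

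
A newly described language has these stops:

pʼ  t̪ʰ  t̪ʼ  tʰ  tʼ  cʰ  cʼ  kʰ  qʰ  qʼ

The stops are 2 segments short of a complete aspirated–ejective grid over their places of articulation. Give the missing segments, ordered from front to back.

/pʰ/, /kʼ/

Aspirated: /t̪ʰ/ (dental), /tʰ/ (alveolar), /cʰ/ (palatal), /kʰ/ (velar), /qʰ/ (uvular).
Ejective: /pʼ/ (bilabial), /t̪ʼ/ (dental), /tʼ/ (alveolar), /cʼ/ (palatal), /qʼ/ (uvular).
Gaps, from front to back: bilabial lacks aspirated (/pʰ/); velar lacks ejective (/kʼ/).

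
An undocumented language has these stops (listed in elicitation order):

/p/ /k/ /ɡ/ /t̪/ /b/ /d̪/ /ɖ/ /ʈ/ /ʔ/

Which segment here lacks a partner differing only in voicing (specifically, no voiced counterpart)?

/ʔ/

Bilabial: /p/ ~ /b/
Dental: /t̪/ ~ /d̪/
Retroflex: /ʈ/ ~ /ɖ/
Velar: /k/ ~ /ɡ/
Glottal: only /ʔ/ (voiceless); no voiced partner.
So /ʔ/ is the unpaired segment.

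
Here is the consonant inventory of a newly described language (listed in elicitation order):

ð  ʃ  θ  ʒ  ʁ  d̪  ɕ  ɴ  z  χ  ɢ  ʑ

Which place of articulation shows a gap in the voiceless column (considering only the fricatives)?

Voiceless: /θ/ (dental), /ʃ/ (postalveolar), /ɕ/ (alveolo-palatal), /χ/ (uvular).
Voiced: /ð/ (dental), /z/ (alveolar), /ʒ/ (postalveolar), /ʑ/ (alveolo-palatal), /ʁ/ (uvular).
Every place of articulation has a voiceless member except alveolar, where /s/ would be expected.

alveolar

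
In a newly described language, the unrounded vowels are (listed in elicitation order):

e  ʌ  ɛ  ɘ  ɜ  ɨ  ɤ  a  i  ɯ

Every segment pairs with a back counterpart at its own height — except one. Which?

/a/

High: /i/ ~ /ɨ/ ~ /ɯ/
High-mid: /e/ ~ /ɘ/ ~ /ɤ/
Low-mid: /ɛ/ ~ /ɜ/ ~ /ʌ/
Low: only /a/ (front); no back partner.
So /a/ is the unpaired segment.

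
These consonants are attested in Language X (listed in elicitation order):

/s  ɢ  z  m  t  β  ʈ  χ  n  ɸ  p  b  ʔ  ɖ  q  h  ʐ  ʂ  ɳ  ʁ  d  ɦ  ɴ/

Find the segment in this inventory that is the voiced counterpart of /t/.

/d/

/t/ is a voiceless alveolar stop.
The voiced counterpart is a voiced alveolar stop — in this inventory, /d/.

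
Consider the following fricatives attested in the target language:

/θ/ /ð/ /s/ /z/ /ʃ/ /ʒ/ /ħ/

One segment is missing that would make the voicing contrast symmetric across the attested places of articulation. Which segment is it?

/ʕ/

Voiceless: /θ/ (dental), /s/ (alveolar), /ʃ/ (postalveolar), /ħ/ (pharyngeal).
Voiced: /ð/ (dental), /z/ (alveolar), /ʒ/ (postalveolar).
The pharyngeal row has no voiced member, so the gap is the voiced pharyngeal fricative /ʕ/.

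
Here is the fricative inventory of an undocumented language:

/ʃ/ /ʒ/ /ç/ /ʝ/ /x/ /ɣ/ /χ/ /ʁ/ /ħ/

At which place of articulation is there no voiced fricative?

Voiceless: /ʃ/ (postalveolar), /ç/ (palatal), /x/ (velar), /χ/ (uvular), /ħ/ (pharyngeal).
Voiced: /ʒ/ (postalveolar), /ʝ/ (palatal), /ɣ/ (velar), /ʁ/ (uvular).
Every place of articulation has a voiced member except pharyngeal, where /ʕ/ would be expected.

pharyngeal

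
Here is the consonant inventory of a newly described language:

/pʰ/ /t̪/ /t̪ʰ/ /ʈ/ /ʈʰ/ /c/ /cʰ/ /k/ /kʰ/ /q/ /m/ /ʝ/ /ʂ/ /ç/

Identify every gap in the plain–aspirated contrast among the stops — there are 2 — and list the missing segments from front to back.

bilabial: plain —, aspirated /pʰ/.
dental: plain /t̪/, aspirated /t̪ʰ/.
retroflex: plain /ʈ/, aspirated /ʈʰ/.
palatal: plain /c/, aspirated /cʰ/.
velar: plain /k/, aspirated /kʰ/.
uvular: plain /q/, aspirated —.
Gaps, from front to back: bilabial lacks plain (/p/); uvular lacks aspirated (/qʰ/).

/p/, /qʰ/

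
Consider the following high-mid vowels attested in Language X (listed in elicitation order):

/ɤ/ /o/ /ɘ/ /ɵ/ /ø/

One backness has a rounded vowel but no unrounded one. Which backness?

front

backness          unrounded  rounded 
front             —         ø       
central           ɘ         ɵ       
back              ɤ         o       
Every backness has an unrounded member except front, where /e/ would be expected.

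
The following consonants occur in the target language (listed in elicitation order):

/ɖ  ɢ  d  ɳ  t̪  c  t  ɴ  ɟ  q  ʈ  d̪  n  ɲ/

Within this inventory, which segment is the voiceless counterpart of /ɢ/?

/ɢ/ is a voiced uvular stop.
The voiceless counterpart is a voiceless uvular stop — in this inventory, /q/.

/q/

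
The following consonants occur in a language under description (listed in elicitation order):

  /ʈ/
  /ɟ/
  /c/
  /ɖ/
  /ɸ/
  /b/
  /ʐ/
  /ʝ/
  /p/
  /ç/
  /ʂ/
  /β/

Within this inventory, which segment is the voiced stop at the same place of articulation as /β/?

/b/

/β/ is a voiced bilabial fricative.
The voiced stop at the same place is a voiced bilabial stop — in this inventory, /b/.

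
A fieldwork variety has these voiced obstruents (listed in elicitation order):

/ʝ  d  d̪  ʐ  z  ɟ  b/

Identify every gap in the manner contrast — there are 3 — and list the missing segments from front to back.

bilabial: stop /b/, fricative —.
dental: stop /d̪/, fricative —.
alveolar: stop /d/, fricative /z/.
retroflex: stop —, fricative /ʐ/.
palatal: stop /ɟ/, fricative /ʝ/.
Gaps, from front to back: bilabial lacks fricative (/β/); dental lacks fricative (/ð/); retroflex lacks stop (/ɖ/).

/β/, /ð/, /ɖ/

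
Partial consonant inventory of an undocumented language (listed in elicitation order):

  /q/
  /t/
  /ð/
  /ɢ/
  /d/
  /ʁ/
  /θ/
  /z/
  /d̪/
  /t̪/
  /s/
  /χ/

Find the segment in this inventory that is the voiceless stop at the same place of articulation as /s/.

/s/ is a voiceless alveolar fricative.
The voiceless stop at the same place is a voiceless alveolar stop — in this inventory, /t/.

/t/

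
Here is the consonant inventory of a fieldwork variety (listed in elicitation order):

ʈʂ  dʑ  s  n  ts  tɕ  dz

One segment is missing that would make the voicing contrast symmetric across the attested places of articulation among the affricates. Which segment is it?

/ɖʐ/

alveolar: voiceless /ts/, voiced /dz/.
retroflex: voiceless /ʈʂ/, voiced —.
alveolo-palatal: voiceless /tɕ/, voiced /dʑ/.
The retroflex row has no voiced member, so the gap is the voiced retroflex affricate /ɖʐ/.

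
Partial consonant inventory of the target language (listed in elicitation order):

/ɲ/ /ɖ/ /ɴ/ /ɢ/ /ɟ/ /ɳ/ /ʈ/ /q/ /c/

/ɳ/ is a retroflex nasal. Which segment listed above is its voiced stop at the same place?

The voiced stop at the same place is a voiced retroflex stop — in this inventory, /ɖ/.

/ɖ/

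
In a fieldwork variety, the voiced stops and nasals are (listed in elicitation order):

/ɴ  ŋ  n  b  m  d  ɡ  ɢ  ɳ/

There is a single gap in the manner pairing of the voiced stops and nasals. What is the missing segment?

/ɖ/

Oral stop: /b/ (bilabial), /d/ (alveolar), /ɡ/ (velar), /ɢ/ (uvular).
Nasal: /m/ (bilabial), /n/ (alveolar), /ɳ/ (retroflex), /ŋ/ (velar), /ɴ/ (uvular).
The retroflex row has no oral stop member, so the gap is the retroflex oral stop /ɖ/.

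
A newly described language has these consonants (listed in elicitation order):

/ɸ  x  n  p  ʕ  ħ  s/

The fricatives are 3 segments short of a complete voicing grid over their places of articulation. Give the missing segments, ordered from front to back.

/β/, /z/, /ɣ/

Voiceless: /ɸ/ (bilabial), /s/ (alveolar), /x/ (velar), /ħ/ (pharyngeal).
Voiced: /ʕ/ (pharyngeal).
Gaps, from front to back: bilabial lacks voiced (/β/); alveolar lacks voiced (/z/); velar lacks voiced (/ɣ/).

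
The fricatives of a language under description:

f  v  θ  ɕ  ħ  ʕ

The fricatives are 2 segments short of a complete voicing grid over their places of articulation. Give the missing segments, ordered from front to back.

labiodental: voiceless /f/, voiced /v/.
dental: voiceless /θ/, voiced —.
alveolo-palatal: voiceless /ɕ/, voiced —.
pharyngeal: voiceless /ħ/, voiced /ʕ/.
Gaps, from front to back: dental lacks voiced (/ð/); alveolo-palatal lacks voiced (/ʑ/).

/ð/, /ʑ/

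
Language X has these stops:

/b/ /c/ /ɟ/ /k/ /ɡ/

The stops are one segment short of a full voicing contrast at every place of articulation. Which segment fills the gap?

place of articulation  voiceless  voiced  
bilabial          —         b       
palatal           c         ɟ       
velar             k         ɡ       
The bilabial row has no voiceless member, so the gap is the voiceless bilabial stop /p/.

/p/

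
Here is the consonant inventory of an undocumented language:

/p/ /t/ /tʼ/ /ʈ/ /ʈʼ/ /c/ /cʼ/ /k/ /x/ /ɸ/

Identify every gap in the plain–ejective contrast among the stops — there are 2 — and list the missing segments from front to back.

place of articulation  plain     ejective
bilabial          p         —       
alveolar          t         tʼ      
retroflex         ʈ         ʈʼ      
palatal           c         cʼ      
velar             k         —       
Gaps, from front to back: bilabial lacks ejective (/pʼ/); velar lacks ejective (/kʼ/).

/pʼ/, /kʼ/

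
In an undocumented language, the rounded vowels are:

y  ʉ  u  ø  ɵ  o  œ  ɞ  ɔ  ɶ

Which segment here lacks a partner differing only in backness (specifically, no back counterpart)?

High: /y/ ~ /ʉ/ ~ /u/
High-mid: /ø/ ~ /ɵ/ ~ /o/
Low-mid: /œ/ ~ /ɞ/ ~ /ɔ/
Low: only /ɶ/ (front); no back partner.
So /ɶ/ is the unpaired segment.

/ɶ/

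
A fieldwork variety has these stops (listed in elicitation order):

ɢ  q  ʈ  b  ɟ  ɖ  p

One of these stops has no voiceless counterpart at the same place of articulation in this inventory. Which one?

Bilabial: /p/ ~ /b/
Retroflex: /ʈ/ ~ /ɖ/
Uvular: /q/ ~ /ɢ/
Palatal: only /ɟ/ (voiced); no voiceless partner.
So /ɟ/ is the unpaired segment.

/ɟ/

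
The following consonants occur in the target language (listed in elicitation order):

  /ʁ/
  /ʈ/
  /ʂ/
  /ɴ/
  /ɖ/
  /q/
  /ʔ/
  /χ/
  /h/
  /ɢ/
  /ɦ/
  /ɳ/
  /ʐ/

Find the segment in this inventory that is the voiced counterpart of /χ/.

/ʁ/

/χ/ is a voiceless uvular fricative.
The voiced counterpart is a voiced uvular fricative — in this inventory, /ʁ/.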